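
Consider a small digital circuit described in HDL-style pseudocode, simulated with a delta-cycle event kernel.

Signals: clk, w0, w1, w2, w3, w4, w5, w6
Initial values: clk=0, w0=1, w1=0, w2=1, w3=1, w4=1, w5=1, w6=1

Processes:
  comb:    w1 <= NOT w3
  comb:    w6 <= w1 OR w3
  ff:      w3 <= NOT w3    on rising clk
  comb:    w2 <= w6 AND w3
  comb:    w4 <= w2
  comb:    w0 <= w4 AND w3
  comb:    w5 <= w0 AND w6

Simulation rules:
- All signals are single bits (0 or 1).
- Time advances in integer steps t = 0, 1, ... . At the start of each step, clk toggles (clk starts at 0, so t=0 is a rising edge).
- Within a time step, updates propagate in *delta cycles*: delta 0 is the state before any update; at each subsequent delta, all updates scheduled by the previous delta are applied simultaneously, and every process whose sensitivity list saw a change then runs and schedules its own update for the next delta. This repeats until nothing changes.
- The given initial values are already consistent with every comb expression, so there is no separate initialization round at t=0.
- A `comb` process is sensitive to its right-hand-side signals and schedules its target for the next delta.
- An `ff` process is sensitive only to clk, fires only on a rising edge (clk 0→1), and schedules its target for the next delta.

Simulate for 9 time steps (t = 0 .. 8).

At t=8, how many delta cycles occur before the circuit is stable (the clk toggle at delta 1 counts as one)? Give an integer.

4

[bits: w1,w2,w5,w3,w0,clk,w4,w6]
t=0: Δ0=01111011 Δ1=01111111 Δ2=01101111 Δ3=10100110 Δ4=10000101 | 4Δ
t=1: Δ0=10000101 Δ1=10000001 | 1Δ
t=2: Δ0=10000001 Δ1=10000101 Δ2=10010101 Δ3=01010101 Δ4=01010111 Δ5=01011111 Δ6=01111111 | 6Δ
t=3: Δ0=01111111 Δ1=01111011 | 1Δ
t=4: Δ0=01111011 Δ1=01111111 Δ2=01101111 Δ3=10100110 Δ4=10000101 | 4Δ
t=5: Δ0=10000101 Δ1=10000001 | 1Δ
t=6: Δ0=10000001 Δ1=10000101 Δ2=10010101 Δ3=01010101 Δ4=01010111 Δ5=01011111 Δ6=01111111 | 6Δ
t=7: Δ0=01111111 Δ1=01111011 | 1Δ
t=8: Δ0=01111011 Δ1=01111111 Δ2=01101111 Δ3=10100110 Δ4=10000101 | 4Δ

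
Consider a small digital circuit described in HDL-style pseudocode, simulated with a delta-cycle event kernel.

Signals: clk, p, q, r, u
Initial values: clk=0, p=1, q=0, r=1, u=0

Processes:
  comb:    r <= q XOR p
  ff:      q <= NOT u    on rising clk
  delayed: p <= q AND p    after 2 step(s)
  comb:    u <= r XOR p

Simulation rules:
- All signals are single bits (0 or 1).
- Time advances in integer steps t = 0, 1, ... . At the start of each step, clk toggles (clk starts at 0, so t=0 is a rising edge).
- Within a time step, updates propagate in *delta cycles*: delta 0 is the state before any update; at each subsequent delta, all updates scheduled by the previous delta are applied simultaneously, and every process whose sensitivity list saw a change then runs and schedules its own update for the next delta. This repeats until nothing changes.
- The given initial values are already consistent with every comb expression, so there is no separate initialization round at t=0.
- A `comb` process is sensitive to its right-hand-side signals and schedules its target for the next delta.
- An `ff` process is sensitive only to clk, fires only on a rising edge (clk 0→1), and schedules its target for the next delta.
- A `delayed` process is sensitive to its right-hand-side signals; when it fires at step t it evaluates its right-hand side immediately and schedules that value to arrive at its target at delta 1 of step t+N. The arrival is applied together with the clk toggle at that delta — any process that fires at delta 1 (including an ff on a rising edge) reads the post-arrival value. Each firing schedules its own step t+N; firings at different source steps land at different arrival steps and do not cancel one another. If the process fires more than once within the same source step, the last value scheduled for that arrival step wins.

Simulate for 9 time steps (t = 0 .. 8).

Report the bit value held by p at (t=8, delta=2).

t=0 Δ0: r=1 p=1 clk=0 u=0 q=0
  Δ1: clk:0→1
  Δ2: q:0→1
  Δ3: r:1→0
  Δ4: u:0→1
  (4Δ to stable)
t=1 Δ0: r=0 p=1 clk=1 u=1 q=1
  Δ1: clk:1→0
  (1Δ to stable)
t=2 Δ0: r=0 p=1 clk=0 u=1 q=1
  Δ1: clk:0→1
  Δ2: q:1→0
  Δ3: r:0→1
  Δ4: u:1→0
  (4Δ to stable)
t=3 Δ0: r=1 p=1 clk=1 u=0 q=0
  Δ1: clk:1→0
  (1Δ to stable)
t=4 Δ0: r=1 p=1 clk=0 u=0 q=0
  Δ1: p:1→0, clk:0→1
  Δ2: r:1→0, u:0→1, q:0→1
  Δ3: r:0→1, u:1→0
  Δ4: u:0→1
  (4Δ to stable)
t=5 Δ0: r=1 p=0 clk=1 u=1 q=1
  Δ1: clk:1→0
  (1Δ to stable)
t=6 Δ0: r=1 p=0 clk=0 u=1 q=1
  Δ1: clk:0→1
  Δ2: q:1→0
  Δ3: r:1→0
  Δ4: u:1→0
  (4Δ to stable)
t=7 Δ0: r=0 p=0 clk=1 u=0 q=0
  Δ1: clk:1→0
  (1Δ to stable)
t=8 Δ0: r=0 p=0 clk=0 u=0 q=0
  Δ1: clk:0→1
  Δ2: q:0→1
  Δ3: r:0→1
  Δ4: u:0→1
  (4Δ to stable)

0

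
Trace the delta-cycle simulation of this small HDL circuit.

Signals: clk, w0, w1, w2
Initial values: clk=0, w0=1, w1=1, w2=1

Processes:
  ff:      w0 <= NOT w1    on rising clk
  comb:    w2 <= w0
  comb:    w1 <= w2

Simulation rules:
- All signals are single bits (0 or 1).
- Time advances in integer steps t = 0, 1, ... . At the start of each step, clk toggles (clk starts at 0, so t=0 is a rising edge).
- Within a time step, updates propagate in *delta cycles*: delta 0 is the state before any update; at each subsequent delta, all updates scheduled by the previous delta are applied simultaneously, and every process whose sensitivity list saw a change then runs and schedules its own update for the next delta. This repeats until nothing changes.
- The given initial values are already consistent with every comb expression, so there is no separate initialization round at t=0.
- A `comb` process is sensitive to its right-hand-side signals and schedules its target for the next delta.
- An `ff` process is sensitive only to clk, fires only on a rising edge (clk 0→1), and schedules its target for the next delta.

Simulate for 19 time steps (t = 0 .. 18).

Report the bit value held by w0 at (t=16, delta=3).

0

[bits: w1,w0,clk,w2]
t=0: Δ0=1101 Δ1=1111 Δ2=1011 Δ3=1010 Δ4=0010 | 4Δ
t=1: Δ0=0010 Δ1=0000 | 1Δ
t=2: Δ0=0000 Δ1=0010 Δ2=0110 Δ3=0111 Δ4=1111 | 4Δ
t=3: Δ0=1111 Δ1=1101 | 1Δ
t=4: Δ0=1101 Δ1=1111 Δ2=1011 Δ3=1010 Δ4=0010 | 4Δ
t=5: Δ0=0010 Δ1=0000 | 1Δ
t=6: Δ0=0000 Δ1=0010 Δ2=0110 Δ3=0111 Δ4=1111 | 4Δ
t=7: Δ0=1111 Δ1=1101 | 1Δ
t=8: Δ0=1101 Δ1=1111 Δ2=1011 Δ3=1010 Δ4=0010 | 4Δ
t=9: Δ0=0010 Δ1=0000 | 1Δ
t=10: Δ0=0000 Δ1=0010 Δ2=0110 Δ3=0111 Δ4=1111 | 4Δ
t=11: Δ0=1111 Δ1=1101 | 1Δ
t=12: Δ0=1101 Δ1=1111 Δ2=1011 Δ3=1010 Δ4=0010 | 4Δ
t=13: Δ0=0010 Δ1=0000 | 1Δ
t=14: Δ0=0000 Δ1=0010 Δ2=0110 Δ3=0111 Δ4=1111 | 4Δ
t=15: Δ0=1111 Δ1=1101 | 1Δ
t=16: Δ0=1101 Δ1=1111 Δ2=1011 Δ3=1010 Δ4=0010 | 4Δ
t=17: Δ0=0010 Δ1=0000 | 1Δ
t=18: Δ0=0000 Δ1=0010 Δ2=0110 Δ3=0111 Δ4=1111 | 4Δ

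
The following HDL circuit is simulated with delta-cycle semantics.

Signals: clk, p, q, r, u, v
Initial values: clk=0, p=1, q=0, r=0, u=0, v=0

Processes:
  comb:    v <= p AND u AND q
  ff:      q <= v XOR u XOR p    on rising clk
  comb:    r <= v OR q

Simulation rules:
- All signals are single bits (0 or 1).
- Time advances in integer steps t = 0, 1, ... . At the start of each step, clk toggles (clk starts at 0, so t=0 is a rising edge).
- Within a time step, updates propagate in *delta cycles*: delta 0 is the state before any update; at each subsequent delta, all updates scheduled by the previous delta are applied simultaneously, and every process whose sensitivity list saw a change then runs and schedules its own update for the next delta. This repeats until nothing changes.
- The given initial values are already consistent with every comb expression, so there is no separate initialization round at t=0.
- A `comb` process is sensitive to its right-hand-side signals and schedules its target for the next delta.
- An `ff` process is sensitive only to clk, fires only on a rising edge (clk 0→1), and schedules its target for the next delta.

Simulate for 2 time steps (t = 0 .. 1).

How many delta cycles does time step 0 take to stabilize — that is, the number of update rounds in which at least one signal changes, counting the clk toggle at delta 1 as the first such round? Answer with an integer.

t=0 Δ0: r=0 v=0 q=0 clk=0 p=1 u=0
  Δ1: clk:0→1
  Δ2: q:0→1
  Δ3: r:0→1
  (3Δ to stable)
t=1 Δ0: r=1 v=0 q=1 clk=1 p=1 u=0
  Δ1: clk:1→0
  (1Δ to stable)

3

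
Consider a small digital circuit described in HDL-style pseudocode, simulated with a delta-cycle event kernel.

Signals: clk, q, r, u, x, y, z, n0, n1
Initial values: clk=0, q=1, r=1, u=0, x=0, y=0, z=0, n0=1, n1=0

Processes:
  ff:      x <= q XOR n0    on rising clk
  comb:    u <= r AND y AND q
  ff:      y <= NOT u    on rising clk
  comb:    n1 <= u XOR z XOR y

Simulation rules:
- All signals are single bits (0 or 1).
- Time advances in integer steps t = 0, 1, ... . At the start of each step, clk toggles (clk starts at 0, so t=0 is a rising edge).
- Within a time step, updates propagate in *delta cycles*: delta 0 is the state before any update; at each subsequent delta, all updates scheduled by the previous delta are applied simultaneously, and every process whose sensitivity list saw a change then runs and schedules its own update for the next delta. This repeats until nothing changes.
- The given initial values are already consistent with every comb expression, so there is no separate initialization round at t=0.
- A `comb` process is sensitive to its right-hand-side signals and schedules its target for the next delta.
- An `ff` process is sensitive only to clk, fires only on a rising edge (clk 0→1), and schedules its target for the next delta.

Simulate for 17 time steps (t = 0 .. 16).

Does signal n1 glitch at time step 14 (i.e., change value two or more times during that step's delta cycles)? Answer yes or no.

t=0 Δ0: n0=1 x=0 q=1 n1=0 r=1 clk=0 u=0 z=0 y=0
  Δ1: clk:0→1
  Δ2: y:0→1
  Δ3: n1:0→1, u:0→1
  Δ4: n1:1→0
  (4Δ to stable)
t=1 Δ0: n0=1 x=0 q=1 n1=0 r=1 clk=1 u=1 z=0 y=1
  Δ1: clk:1→0
  (1Δ to stable)
t=2 Δ0: n0=1 x=0 q=1 n1=0 r=1 clk=0 u=1 z=0 y=1
  Δ1: clk:0→1
  Δ2: y:1→0
  Δ3: n1:0→1, u:1→0
  Δ4: n1:1→0
  (4Δ to stable)
t=3 Δ0: n0=1 x=0 q=1 n1=0 r=1 clk=1 u=0 z=0 y=0
  Δ1: clk:1→0
  (1Δ to stable)
t=4 Δ0: n0=1 x=0 q=1 n1=0 r=1 clk=0 u=0 z=0 y=0
  Δ1: clk:0→1
  Δ2: y:0→1
  Δ3: n1:0→1, u:0→1
  Δ4: n1:1→0
  (4Δ to stable)
t=5 Δ0: n0=1 x=0 q=1 n1=0 r=1 clk=1 u=1 z=0 y=1
  Δ1: clk:1→0
  (1Δ to stable)
t=6 Δ0: n0=1 x=0 q=1 n1=0 r=1 clk=0 u=1 z=0 y=1
  Δ1: clk:0→1
  Δ2: y:1→0
  Δ3: n1:0→1, u:1→0
  Δ4: n1:1→0
  (4Δ to stable)
t=7 Δ0: n0=1 x=0 q=1 n1=0 r=1 clk=1 u=0 z=0 y=0
  Δ1: clk:1→0
  (1Δ to stable)
t=8 Δ0: n0=1 x=0 q=1 n1=0 r=1 clk=0 u=0 z=0 y=0
  Δ1: clk:0→1
  Δ2: y:0→1
  Δ3: n1:0→1, u:0→1
  Δ4: n1:1→0
  (4Δ to stable)
t=9 Δ0: n0=1 x=0 q=1 n1=0 r=1 clk=1 u=1 z=0 y=1
  Δ1: clk:1→0
  (1Δ to stable)
t=10 Δ0: n0=1 x=0 q=1 n1=0 r=1 clk=0 u=1 z=0 y=1
  Δ1: clk:0→1
  Δ2: y:1→0
  Δ3: n1:0→1, u:1→0
  Δ4: n1:1→0
  (4Δ to stable)
t=11 Δ0: n0=1 x=0 q=1 n1=0 r=1 clk=1 u=0 z=0 y=0
  Δ1: clk:1→0
  (1Δ to stable)
t=12 Δ0: n0=1 x=0 q=1 n1=0 r=1 clk=0 u=0 z=0 y=0
  Δ1: clk:0→1
  Δ2: y:0→1
  Δ3: n1:0→1, u:0→1
  Δ4: n1:1→0
  (4Δ to stable)
t=13 Δ0: n0=1 x=0 q=1 n1=0 r=1 clk=1 u=1 z=0 y=1
  Δ1: clk:1→0
  (1Δ to stable)
t=14 Δ0: n0=1 x=0 q=1 n1=0 r=1 clk=0 u=1 z=0 y=1
  Δ1: clk:0→1
  Δ2: y:1→0
  Δ3: n1:0→1, u:1→0
  Δ4: n1:1→0
  (4Δ to stable)
t=15 Δ0: n0=1 x=0 q=1 n1=0 r=1 clk=1 u=0 z=0 y=0
  Δ1: clk:1→0
  (1Δ to stable)
t=16 Δ0: n0=1 x=0 q=1 n1=0 r=1 clk=0 u=0 z=0 y=0
  Δ1: clk:0→1
  Δ2: y:0→1
  Δ3: n1:0→1, u:0→1
  Δ4: n1:1→0
  (4Δ to stable)

yes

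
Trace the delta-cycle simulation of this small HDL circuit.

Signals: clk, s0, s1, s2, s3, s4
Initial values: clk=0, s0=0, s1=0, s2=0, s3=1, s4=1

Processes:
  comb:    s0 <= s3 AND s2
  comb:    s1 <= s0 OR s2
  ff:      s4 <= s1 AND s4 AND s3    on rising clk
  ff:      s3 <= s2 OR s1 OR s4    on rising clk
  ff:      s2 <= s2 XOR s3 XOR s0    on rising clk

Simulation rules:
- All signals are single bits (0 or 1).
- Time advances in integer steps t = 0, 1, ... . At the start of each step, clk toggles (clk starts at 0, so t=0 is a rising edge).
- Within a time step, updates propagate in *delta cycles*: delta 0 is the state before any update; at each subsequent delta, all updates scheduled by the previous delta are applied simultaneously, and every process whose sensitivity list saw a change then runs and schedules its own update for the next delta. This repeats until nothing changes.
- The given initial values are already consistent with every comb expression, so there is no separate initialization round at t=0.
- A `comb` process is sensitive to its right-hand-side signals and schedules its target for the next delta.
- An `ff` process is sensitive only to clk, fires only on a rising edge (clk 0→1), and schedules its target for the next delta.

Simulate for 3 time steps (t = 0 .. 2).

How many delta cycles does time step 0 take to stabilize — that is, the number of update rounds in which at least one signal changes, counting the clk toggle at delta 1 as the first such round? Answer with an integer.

[bits: s2,s4,s3,clk,s0,s1]
t=0: Δ0=011000 Δ1=011100 Δ2=101100 Δ3=101111 | 3Δ
t=1: Δ0=101111 Δ1=101011 | 1Δ
t=2: Δ0=101011 Δ1=101111 | 1Δ

3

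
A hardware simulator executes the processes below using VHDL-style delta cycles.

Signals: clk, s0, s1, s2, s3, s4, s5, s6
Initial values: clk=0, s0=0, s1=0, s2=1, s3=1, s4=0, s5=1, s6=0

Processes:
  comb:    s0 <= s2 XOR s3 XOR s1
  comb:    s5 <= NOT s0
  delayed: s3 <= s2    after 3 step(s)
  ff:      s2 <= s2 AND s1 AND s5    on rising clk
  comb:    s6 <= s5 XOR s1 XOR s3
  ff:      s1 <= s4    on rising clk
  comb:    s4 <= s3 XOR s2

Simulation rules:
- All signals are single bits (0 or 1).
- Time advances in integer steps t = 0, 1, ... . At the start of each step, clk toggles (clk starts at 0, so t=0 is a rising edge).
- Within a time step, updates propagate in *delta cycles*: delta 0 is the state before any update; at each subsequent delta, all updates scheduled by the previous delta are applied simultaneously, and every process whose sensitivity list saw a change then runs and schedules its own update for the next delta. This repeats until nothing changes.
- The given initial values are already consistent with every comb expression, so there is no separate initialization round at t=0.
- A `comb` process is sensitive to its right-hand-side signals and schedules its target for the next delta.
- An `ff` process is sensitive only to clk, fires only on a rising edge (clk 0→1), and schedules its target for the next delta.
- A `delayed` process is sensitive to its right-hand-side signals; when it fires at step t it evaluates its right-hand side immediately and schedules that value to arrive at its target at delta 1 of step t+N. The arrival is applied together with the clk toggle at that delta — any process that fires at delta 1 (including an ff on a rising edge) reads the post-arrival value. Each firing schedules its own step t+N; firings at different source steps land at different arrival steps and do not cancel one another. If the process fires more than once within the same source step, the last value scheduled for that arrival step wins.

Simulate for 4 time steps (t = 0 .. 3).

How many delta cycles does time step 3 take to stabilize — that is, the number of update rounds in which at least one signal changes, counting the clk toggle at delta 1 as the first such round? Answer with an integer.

t0.Δ0 s0=0 clk=0 s3=1 s1=0 s2=1 s4=0 s6=0 s5=1
t0.Δ1 s0=0 clk=1 s3=1 s1=0 s2=1 s4=0 s6=0 s5=1
t0.Δ2 s0=0 clk=1 s3=1 s1=0 s2=0 s4=0 s6=0 s5=1
t0.Δ3 s0=1 clk=1 s3=1 s1=0 s2=0 s4=1 s6=0 s5=1
t0.Δ4 s0=1 clk=1 s3=1 s1=0 s2=0 s4=1 s6=0 s5=0
t0.Δ5 s0=1 clk=1 s3=1 s1=0 s2=0 s4=1 s6=1 s5=0
t1.Δ0 s0=1 clk=1 s3=1 s1=0 s2=0 s4=1 s6=1 s5=0
t1.Δ1 s0=1 clk=0 s3=1 s1=0 s2=0 s4=1 s6=1 s5=0
t2.Δ0 s0=1 clk=0 s3=1 s1=0 s2=0 s4=1 s6=1 s5=0
t2.Δ1 s0=1 clk=1 s3=1 s1=0 s2=0 s4=1 s6=1 s5=0
t2.Δ2 s0=1 clk=1 s3=1 s1=1 s2=0 s4=1 s6=1 s5=0
t2.Δ3 s0=0 clk=1 s3=1 s1=1 s2=0 s4=1 s6=0 s5=0
t2.Δ4 s0=0 clk=1 s3=1 s1=1 s2=0 s4=1 s6=0 s5=1
t2.Δ5 s0=0 clk=1 s3=1 s1=1 s2=0 s4=1 s6=1 s5=1
t3.Δ0 s0=0 clk=1 s3=1 s1=1 s2=0 s4=1 s6=1 s5=1
t3.Δ1 s0=0 clk=0 s3=0 s1=1 s2=0 s4=1 s6=1 s5=1
t3.Δ2 s0=1 clk=0 s3=0 s1=1 s2=0 s4=0 s6=0 s5=1
t3.Δ3 s0=1 clk=0 s3=0 s1=1 s2=0 s4=0 s6=0 s5=0
t3.Δ4 s0=1 clk=0 s3=0 s1=1 s2=0 s4=0 s6=1 s5=0

4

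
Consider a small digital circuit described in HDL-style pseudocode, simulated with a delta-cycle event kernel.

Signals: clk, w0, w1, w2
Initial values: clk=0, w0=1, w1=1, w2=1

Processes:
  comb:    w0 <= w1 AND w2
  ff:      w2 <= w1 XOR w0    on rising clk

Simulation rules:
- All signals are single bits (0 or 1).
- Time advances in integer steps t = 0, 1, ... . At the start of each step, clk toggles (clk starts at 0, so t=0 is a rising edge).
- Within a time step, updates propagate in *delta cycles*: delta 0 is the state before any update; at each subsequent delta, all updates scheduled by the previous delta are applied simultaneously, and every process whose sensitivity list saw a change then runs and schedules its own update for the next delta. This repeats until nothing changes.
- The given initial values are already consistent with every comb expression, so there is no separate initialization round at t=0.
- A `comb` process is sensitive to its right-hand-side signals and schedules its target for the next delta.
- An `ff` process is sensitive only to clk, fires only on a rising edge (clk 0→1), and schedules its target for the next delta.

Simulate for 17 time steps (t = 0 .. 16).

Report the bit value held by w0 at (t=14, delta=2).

0

t0.Δ0 clk=0 w2=1 w0=1 w1=1
t0.Δ1 clk=1 w2=1 w0=1 w1=1
t0.Δ2 clk=1 w2=0 w0=1 w1=1
t0.Δ3 clk=1 w2=0 w0=0 w1=1
t1.Δ0 clk=1 w2=0 w0=0 w1=1
t1.Δ1 clk=0 w2=0 w0=0 w1=1
t2.Δ0 clk=0 w2=0 w0=0 w1=1
t2.Δ1 clk=1 w2=0 w0=0 w1=1
t2.Δ2 clk=1 w2=1 w0=0 w1=1
t2.Δ3 clk=1 w2=1 w0=1 w1=1
t3.Δ0 clk=1 w2=1 w0=1 w1=1
t3.Δ1 clk=0 w2=1 w0=1 w1=1
t4.Δ0 clk=0 w2=1 w0=1 w1=1
t4.Δ1 clk=1 w2=1 w0=1 w1=1
t4.Δ2 clk=1 w2=0 w0=1 w1=1
t4.Δ3 clk=1 w2=0 w0=0 w1=1
t5.Δ0 clk=1 w2=0 w0=0 w1=1
t5.Δ1 clk=0 w2=0 w0=0 w1=1
t6.Δ0 clk=0 w2=0 w0=0 w1=1
t6.Δ1 clk=1 w2=0 w0=0 w1=1
t6.Δ2 clk=1 w2=1 w0=0 w1=1
t6.Δ3 clk=1 w2=1 w0=1 w1=1
t7.Δ0 clk=1 w2=1 w0=1 w1=1
t7.Δ1 clk=0 w2=1 w0=1 w1=1
t8.Δ0 clk=0 w2=1 w0=1 w1=1
t8.Δ1 clk=1 w2=1 w0=1 w1=1
t8.Δ2 clk=1 w2=0 w0=1 w1=1
t8.Δ3 clk=1 w2=0 w0=0 w1=1
t9.Δ0 clk=1 w2=0 w0=0 w1=1
t9.Δ1 clk=0 w2=0 w0=0 w1=1
t10.Δ0 clk=0 w2=0 w0=0 w1=1
t10.Δ1 clk=1 w2=0 w0=0 w1=1
t10.Δ2 clk=1 w2=1 w0=0 w1=1
t10.Δ3 clk=1 w2=1 w0=1 w1=1
t11.Δ0 clk=1 w2=1 w0=1 w1=1
t11.Δ1 clk=0 w2=1 w0=1 w1=1
t12.Δ0 clk=0 w2=1 w0=1 w1=1
t12.Δ1 clk=1 w2=1 w0=1 w1=1
t12.Δ2 clk=1 w2=0 w0=1 w1=1
t12.Δ3 clk=1 w2=0 w0=0 w1=1
t13.Δ0 clk=1 w2=0 w0=0 w1=1
t13.Δ1 clk=0 w2=0 w0=0 w1=1
t14.Δ0 clk=0 w2=0 w0=0 w1=1
t14.Δ1 clk=1 w2=0 w0=0 w1=1
t14.Δ2 clk=1 w2=1 w0=0 w1=1
t14.Δ3 clk=1 w2=1 w0=1 w1=1
t15.Δ0 clk=1 w2=1 w0=1 w1=1
t15.Δ1 clk=0 w2=1 w0=1 w1=1
t16.Δ0 clk=0 w2=1 w0=1 w1=1
t16.Δ1 clk=1 w2=1 w0=1 w1=1
t16.Δ2 clk=1 w2=0 w0=1 w1=1
t16.Δ3 clk=1 w2=0 w0=0 w1=1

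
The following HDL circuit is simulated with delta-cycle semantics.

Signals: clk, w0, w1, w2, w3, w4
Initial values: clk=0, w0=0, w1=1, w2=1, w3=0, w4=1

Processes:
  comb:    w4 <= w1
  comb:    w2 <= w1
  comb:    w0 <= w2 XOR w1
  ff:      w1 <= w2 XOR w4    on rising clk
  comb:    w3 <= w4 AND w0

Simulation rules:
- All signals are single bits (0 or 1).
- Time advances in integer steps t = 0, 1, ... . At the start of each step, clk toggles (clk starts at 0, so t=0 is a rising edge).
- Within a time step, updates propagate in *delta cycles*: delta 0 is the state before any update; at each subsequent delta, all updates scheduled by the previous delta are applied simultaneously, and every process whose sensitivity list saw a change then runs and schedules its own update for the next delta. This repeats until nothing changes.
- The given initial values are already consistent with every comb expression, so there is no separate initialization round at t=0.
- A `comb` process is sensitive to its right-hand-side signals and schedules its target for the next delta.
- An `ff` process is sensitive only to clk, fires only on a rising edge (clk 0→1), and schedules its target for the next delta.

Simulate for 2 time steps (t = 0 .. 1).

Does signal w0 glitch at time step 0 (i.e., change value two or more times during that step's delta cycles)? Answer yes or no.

yes

t0.Δ0 w1=1 w4=1 w3=0 w2=1 w0=0 clk=0
t0.Δ1 w1=1 w4=1 w3=0 w2=1 w0=0 clk=1
t0.Δ2 w1=0 w4=1 w3=0 w2=1 w0=0 clk=1
t0.Δ3 w1=0 w4=0 w3=0 w2=0 w0=1 clk=1
t0.Δ4 w1=0 w4=0 w3=0 w2=0 w0=0 clk=1
t1.Δ0 w1=0 w4=0 w3=0 w2=0 w0=0 clk=1
t1.Δ1 w1=0 w4=0 w3=0 w2=0 w0=0 clk=0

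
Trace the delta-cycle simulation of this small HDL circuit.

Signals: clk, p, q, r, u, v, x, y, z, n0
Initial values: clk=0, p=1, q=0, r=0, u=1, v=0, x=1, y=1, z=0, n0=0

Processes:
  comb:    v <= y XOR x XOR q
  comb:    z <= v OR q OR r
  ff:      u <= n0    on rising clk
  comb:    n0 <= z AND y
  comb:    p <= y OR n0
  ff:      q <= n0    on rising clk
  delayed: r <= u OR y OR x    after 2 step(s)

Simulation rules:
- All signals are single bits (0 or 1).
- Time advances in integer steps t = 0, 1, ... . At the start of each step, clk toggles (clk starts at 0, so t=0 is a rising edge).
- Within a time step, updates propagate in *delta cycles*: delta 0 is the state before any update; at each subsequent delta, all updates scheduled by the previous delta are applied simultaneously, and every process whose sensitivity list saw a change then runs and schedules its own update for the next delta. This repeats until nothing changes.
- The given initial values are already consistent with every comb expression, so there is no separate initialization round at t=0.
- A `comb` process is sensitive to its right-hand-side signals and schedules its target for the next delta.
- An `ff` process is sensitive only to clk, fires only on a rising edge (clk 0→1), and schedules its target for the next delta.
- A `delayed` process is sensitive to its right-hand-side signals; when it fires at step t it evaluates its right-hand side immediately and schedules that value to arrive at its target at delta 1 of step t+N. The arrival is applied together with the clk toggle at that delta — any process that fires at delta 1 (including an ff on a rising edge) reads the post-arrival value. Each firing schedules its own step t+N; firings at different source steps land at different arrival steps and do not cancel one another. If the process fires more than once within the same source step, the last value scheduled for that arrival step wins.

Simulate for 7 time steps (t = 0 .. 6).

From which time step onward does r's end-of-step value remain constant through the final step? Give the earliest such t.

2

t0.Δ0 u=1 r=0 q=0 clk=0 x=1 p=1 z=0 v=0 n0=0 y=1
t0.Δ1 u=1 r=0 q=0 clk=1 x=1 p=1 z=0 v=0 n0=0 y=1
t0.Δ2 u=0 r=0 q=0 clk=1 x=1 p=1 z=0 v=0 n0=0 y=1
t1.Δ0 u=0 r=0 q=0 clk=1 x=1 p=1 z=0 v=0 n0=0 y=1
t1.Δ1 u=0 r=0 q=0 clk=0 x=1 p=1 z=0 v=0 n0=0 y=1
t2.Δ0 u=0 r=0 q=0 clk=0 x=1 p=1 z=0 v=0 n0=0 y=1
t2.Δ1 u=0 r=1 q=0 clk=1 x=1 p=1 z=0 v=0 n0=0 y=1
t2.Δ2 u=0 r=1 q=0 clk=1 x=1 p=1 z=1 v=0 n0=0 y=1
t2.Δ3 u=0 r=1 q=0 clk=1 x=1 p=1 z=1 v=0 n0=1 y=1
t3.Δ0 u=0 r=1 q=0 clk=1 x=1 p=1 z=1 v=0 n0=1 y=1
t3.Δ1 u=0 r=1 q=0 clk=0 x=1 p=1 z=1 v=0 n0=1 y=1
t4.Δ0 u=0 r=1 q=0 clk=0 x=1 p=1 z=1 v=0 n0=1 y=1
t4.Δ1 u=0 r=1 q=0 clk=1 x=1 p=1 z=1 v=0 n0=1 y=1
t4.Δ2 u=1 r=1 q=1 clk=1 x=1 p=1 z=1 v=0 n0=1 y=1
t4.Δ3 u=1 r=1 q=1 clk=1 x=1 p=1 z=1 v=1 n0=1 y=1
t5.Δ0 u=1 r=1 q=1 clk=1 x=1 p=1 z=1 v=1 n0=1 y=1
t5.Δ1 u=1 r=1 q=1 clk=0 x=1 p=1 z=1 v=1 n0=1 y=1
t6.Δ0 u=1 r=1 q=1 clk=0 x=1 p=1 z=1 v=1 n0=1 y=1
t6.Δ1 u=1 r=1 q=1 clk=1 x=1 p=1 z=1 v=1 n0=1 y=1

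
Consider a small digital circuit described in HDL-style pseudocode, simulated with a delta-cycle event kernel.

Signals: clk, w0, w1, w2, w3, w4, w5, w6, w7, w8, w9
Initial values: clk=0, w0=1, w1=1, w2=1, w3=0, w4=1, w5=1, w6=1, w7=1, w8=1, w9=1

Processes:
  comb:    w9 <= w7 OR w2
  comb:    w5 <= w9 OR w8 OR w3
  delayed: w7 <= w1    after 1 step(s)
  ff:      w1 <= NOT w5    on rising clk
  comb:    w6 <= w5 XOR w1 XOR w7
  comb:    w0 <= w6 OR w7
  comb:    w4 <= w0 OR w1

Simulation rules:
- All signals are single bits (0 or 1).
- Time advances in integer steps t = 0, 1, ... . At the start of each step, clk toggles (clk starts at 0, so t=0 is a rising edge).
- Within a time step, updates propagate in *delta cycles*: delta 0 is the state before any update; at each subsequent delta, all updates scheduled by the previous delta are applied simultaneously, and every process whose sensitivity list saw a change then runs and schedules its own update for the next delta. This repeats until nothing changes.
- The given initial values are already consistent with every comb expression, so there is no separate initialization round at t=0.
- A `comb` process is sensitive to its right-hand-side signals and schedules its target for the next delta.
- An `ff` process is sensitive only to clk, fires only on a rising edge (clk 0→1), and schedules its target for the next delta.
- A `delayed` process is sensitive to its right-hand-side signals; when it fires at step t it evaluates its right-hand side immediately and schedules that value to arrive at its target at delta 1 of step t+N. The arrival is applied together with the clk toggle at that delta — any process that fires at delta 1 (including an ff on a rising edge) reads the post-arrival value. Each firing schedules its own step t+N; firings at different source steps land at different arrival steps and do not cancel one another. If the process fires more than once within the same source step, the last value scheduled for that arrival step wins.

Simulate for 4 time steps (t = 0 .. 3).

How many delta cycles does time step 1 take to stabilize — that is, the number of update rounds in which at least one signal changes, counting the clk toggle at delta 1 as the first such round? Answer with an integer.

4

t0.Δ0 w1=1 w9=1 w8=1 w7=1 w5=1 w6=1 w2=1 w4=1 w3=0 w0=1 clk=0
t0.Δ1 w1=1 w9=1 w8=1 w7=1 w5=1 w6=1 w2=1 w4=1 w3=0 w0=1 clk=1
t0.Δ2 w1=0 w9=1 w8=1 w7=1 w5=1 w6=1 w2=1 w4=1 w3=0 w0=1 clk=1
t0.Δ3 w1=0 w9=1 w8=1 w7=1 w5=1 w6=0 w2=1 w4=1 w3=0 w0=1 clk=1
t1.Δ0 w1=0 w9=1 w8=1 w7=1 w5=1 w6=0 w2=1 w4=1 w3=0 w0=1 clk=1
t1.Δ1 w1=0 w9=1 w8=1 w7=0 w5=1 w6=0 w2=1 w4=1 w3=0 w0=1 clk=0
t1.Δ2 w1=0 w9=1 w8=1 w7=0 w5=1 w6=1 w2=1 w4=1 w3=0 w0=0 clk=0
t1.Δ3 w1=0 w9=1 w8=1 w7=0 w5=1 w6=1 w2=1 w4=0 w3=0 w0=1 clk=0
t1.Δ4 w1=0 w9=1 w8=1 w7=0 w5=1 w6=1 w2=1 w4=1 w3=0 w0=1 clk=0
t2.Δ0 w1=0 w9=1 w8=1 w7=0 w5=1 w6=1 w2=1 w4=1 w3=0 w0=1 clk=0
t2.Δ1 w1=0 w9=1 w8=1 w7=0 w5=1 w6=1 w2=1 w4=1 w3=0 w0=1 clk=1
t3.Δ0 w1=0 w9=1 w8=1 w7=0 w5=1 w6=1 w2=1 w4=1 w3=0 w0=1 clk=1
t3.Δ1 w1=0 w9=1 w8=1 w7=0 w5=1 w6=1 w2=1 w4=1 w3=0 w0=1 clk=0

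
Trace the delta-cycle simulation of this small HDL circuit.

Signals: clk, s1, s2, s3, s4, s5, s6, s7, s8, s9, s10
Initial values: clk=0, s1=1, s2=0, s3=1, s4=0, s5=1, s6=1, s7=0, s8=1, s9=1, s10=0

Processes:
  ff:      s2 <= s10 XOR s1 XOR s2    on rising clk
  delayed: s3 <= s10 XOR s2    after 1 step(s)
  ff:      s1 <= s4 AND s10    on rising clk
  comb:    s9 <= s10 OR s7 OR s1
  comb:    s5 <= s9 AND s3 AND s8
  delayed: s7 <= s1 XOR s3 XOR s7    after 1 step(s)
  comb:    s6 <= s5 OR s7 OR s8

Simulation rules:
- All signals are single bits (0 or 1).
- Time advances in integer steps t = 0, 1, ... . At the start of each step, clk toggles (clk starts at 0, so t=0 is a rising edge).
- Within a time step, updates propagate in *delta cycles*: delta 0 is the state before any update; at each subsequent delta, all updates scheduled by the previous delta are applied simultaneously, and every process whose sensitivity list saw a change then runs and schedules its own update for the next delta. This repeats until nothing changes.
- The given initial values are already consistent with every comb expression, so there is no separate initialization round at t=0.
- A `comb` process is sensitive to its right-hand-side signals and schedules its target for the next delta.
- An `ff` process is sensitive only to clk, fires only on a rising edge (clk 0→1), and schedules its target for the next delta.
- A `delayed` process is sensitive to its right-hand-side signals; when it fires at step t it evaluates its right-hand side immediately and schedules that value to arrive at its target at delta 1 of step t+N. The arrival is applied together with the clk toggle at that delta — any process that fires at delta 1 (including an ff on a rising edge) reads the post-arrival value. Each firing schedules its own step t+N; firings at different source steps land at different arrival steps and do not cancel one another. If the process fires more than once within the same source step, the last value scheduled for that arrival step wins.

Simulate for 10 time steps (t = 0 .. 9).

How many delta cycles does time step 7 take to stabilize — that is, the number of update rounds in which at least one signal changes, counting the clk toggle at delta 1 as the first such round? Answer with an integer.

3

t0.Δ0 s1=1 s9=1 s7=0 s3=1 clk=0 s5=1 s2=0 s6=1 s8=1 s10=0 s4=0
t0.Δ1 s1=1 s9=1 s7=0 s3=1 clk=1 s5=1 s2=0 s6=1 s8=1 s10=0 s4=0
t0.Δ2 s1=0 s9=1 s7=0 s3=1 clk=1 s5=1 s2=1 s6=1 s8=1 s10=0 s4=0
t0.Δ3 s1=0 s9=0 s7=0 s3=1 clk=1 s5=1 s2=1 s6=1 s8=1 s10=0 s4=0
t0.Δ4 s1=0 s9=0 s7=0 s3=1 clk=1 s5=0 s2=1 s6=1 s8=1 s10=0 s4=0
t1.Δ0 s1=0 s9=0 s7=0 s3=1 clk=1 s5=0 s2=1 s6=1 s8=1 s10=0 s4=0
t1.Δ1 s1=0 s9=0 s7=1 s3=1 clk=0 s5=0 s2=1 s6=1 s8=1 s10=0 s4=0
t1.Δ2 s1=0 s9=1 s7=1 s3=1 clk=0 s5=0 s2=1 s6=1 s8=1 s10=0 s4=0
t1.Δ3 s1=0 s9=1 s7=1 s3=1 clk=0 s5=1 s2=1 s6=1 s8=1 s10=0 s4=0
t2.Δ0 s1=0 s9=1 s7=1 s3=1 clk=0 s5=1 s2=1 s6=1 s8=1 s10=0 s4=0
t2.Δ1 s1=0 s9=1 s7=0 s3=1 clk=1 s5=1 s2=1 s6=1 s8=1 s10=0 s4=0
t2.Δ2 s1=0 s9=0 s7=0 s3=1 clk=1 s5=1 s2=1 s6=1 s8=1 s10=0 s4=0
t2.Δ3 s1=0 s9=0 s7=0 s3=1 clk=1 s5=0 s2=1 s6=1 s8=1 s10=0 s4=0
t3.Δ0 s1=0 s9=0 s7=0 s3=1 clk=1 s5=0 s2=1 s6=1 s8=1 s10=0 s4=0
t3.Δ1 s1=0 s9=0 s7=1 s3=1 clk=0 s5=0 s2=1 s6=1 s8=1 s10=0 s4=0
t3.Δ2 s1=0 s9=1 s7=1 s3=1 clk=0 s5=0 s2=1 s6=1 s8=1 s10=0 s4=0
t3.Δ3 s1=0 s9=1 s7=1 s3=1 clk=0 s5=1 s2=1 s6=1 s8=1 s10=0 s4=0
t4.Δ0 s1=0 s9=1 s7=1 s3=1 clk=0 s5=1 s2=1 s6=1 s8=1 s10=0 s4=0
t4.Δ1 s1=0 s9=1 s7=0 s3=1 clk=1 s5=1 s2=1 s6=1 s8=1 s10=0 s4=0
t4.Δ2 s1=0 s9=0 s7=0 s3=1 clk=1 s5=1 s2=1 s6=1 s8=1 s10=0 s4=0
t4.Δ3 s1=0 s9=0 s7=0 s3=1 clk=1 s5=0 s2=1 s6=1 s8=1 s10=0 s4=0
t5.Δ0 s1=0 s9=0 s7=0 s3=1 clk=1 s5=0 s2=1 s6=1 s8=1 s10=0 s4=0
t5.Δ1 s1=0 s9=0 s7=1 s3=1 clk=0 s5=0 s2=1 s6=1 s8=1 s10=0 s4=0
t5.Δ2 s1=0 s9=1 s7=1 s3=1 clk=0 s5=0 s2=1 s6=1 s8=1 s10=0 s4=0
t5.Δ3 s1=0 s9=1 s7=1 s3=1 clk=0 s5=1 s2=1 s6=1 s8=1 s10=0 s4=0
t6.Δ0 s1=0 s9=1 s7=1 s3=1 clk=0 s5=1 s2=1 s6=1 s8=1 s10=0 s4=0
t6.Δ1 s1=0 s9=1 s7=0 s3=1 clk=1 s5=1 s2=1 s6=1 s8=1 s10=0 s4=0
t6.Δ2 s1=0 s9=0 s7=0 s3=1 clk=1 s5=1 s2=1 s6=1 s8=1 s10=0 s4=0
t6.Δ3 s1=0 s9=0 s7=0 s3=1 clk=1 s5=0 s2=1 s6=1 s8=1 s10=0 s4=0
t7.Δ0 s1=0 s9=0 s7=0 s3=1 clk=1 s5=0 s2=1 s6=1 s8=1 s10=0 s4=0
t7.Δ1 s1=0 s9=0 s7=1 s3=1 clk=0 s5=0 s2=1 s6=1 s8=1 s10=0 s4=0
t7.Δ2 s1=0 s9=1 s7=1 s3=1 clk=0 s5=0 s2=1 s6=1 s8=1 s10=0 s4=0
t7.Δ3 s1=0 s9=1 s7=1 s3=1 clk=0 s5=1 s2=1 s6=1 s8=1 s10=0 s4=0
t8.Δ0 s1=0 s9=1 s7=1 s3=1 clk=0 s5=1 s2=1 s6=1 s8=1 s10=0 s4=0
t8.Δ1 s1=0 s9=1 s7=0 s3=1 clk=1 s5=1 s2=1 s6=1 s8=1 s10=0 s4=0
t8.Δ2 s1=0 s9=0 s7=0 s3=1 clk=1 s5=1 s2=1 s6=1 s8=1 s10=0 s4=0
t8.Δ3 s1=0 s9=0 s7=0 s3=1 clk=1 s5=0 s2=1 s6=1 s8=1 s10=0 s4=0
t9.Δ0 s1=0 s9=0 s7=0 s3=1 clk=1 s5=0 s2=1 s6=1 s8=1 s10=0 s4=0
t9.Δ1 s1=0 s9=0 s7=1 s3=1 clk=0 s5=0 s2=1 s6=1 s8=1 s10=0 s4=0
t9.Δ2 s1=0 s9=1 s7=1 s3=1 clk=0 s5=0 s2=1 s6=1 s8=1 s10=0 s4=0
t9.Δ3 s1=0 s9=1 s7=1 s3=1 clk=0 s5=1 s2=1 s6=1 s8=1 s10=0 s4=0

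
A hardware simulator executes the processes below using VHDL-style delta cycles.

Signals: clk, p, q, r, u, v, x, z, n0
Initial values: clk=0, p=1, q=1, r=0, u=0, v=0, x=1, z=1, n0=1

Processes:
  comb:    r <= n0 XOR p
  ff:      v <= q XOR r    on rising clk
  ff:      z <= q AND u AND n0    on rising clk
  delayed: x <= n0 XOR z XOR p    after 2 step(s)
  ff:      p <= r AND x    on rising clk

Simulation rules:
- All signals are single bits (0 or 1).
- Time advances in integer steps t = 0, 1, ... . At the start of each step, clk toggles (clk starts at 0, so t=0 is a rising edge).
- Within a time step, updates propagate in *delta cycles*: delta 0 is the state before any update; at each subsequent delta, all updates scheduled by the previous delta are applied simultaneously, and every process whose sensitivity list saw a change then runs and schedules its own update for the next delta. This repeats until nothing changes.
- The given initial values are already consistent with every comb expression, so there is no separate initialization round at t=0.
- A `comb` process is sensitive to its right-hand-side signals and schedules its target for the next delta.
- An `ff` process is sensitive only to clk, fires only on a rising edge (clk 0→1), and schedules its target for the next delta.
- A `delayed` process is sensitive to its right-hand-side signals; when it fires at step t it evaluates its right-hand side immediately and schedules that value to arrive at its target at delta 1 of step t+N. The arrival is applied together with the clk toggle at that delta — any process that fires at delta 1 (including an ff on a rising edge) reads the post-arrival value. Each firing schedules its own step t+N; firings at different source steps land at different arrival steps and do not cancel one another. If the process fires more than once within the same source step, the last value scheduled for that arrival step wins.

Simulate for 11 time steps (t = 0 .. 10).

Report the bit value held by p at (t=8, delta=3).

0

[bits: r,u,x,q,clk,n0,p,v,z]
t=0: Δ0=001101101 Δ1=001111101 Δ2=001111010 Δ3=101111010 | 3Δ
t=1: Δ0=101111010 Δ1=101101010 | 1Δ
t=2: Δ0=101101010 Δ1=101111010 Δ2=101111100 Δ3=001111100 | 3Δ
t=3: Δ0=001111100 Δ1=001101100 | 1Δ
t=4: Δ0=001101100 Δ1=000111100 Δ2=000111010 Δ3=100111010 | 3Δ
t=5: Δ0=100111010 Δ1=100101010 | 1Δ
t=6: Δ0=100101010 Δ1=101111010 Δ2=101111100 Δ3=001111100 | 3Δ
t=7: Δ0=001111100 Δ1=001101100 | 1Δ
t=8: Δ0=001101100 Δ1=000111100 Δ2=000111010 Δ3=100111010 | 3Δ
t=9: Δ0=100111010 Δ1=100101010 | 1Δ
t=10: Δ0=100101010 Δ1=101111010 Δ2=101111100 Δ3=001111100 | 3Δ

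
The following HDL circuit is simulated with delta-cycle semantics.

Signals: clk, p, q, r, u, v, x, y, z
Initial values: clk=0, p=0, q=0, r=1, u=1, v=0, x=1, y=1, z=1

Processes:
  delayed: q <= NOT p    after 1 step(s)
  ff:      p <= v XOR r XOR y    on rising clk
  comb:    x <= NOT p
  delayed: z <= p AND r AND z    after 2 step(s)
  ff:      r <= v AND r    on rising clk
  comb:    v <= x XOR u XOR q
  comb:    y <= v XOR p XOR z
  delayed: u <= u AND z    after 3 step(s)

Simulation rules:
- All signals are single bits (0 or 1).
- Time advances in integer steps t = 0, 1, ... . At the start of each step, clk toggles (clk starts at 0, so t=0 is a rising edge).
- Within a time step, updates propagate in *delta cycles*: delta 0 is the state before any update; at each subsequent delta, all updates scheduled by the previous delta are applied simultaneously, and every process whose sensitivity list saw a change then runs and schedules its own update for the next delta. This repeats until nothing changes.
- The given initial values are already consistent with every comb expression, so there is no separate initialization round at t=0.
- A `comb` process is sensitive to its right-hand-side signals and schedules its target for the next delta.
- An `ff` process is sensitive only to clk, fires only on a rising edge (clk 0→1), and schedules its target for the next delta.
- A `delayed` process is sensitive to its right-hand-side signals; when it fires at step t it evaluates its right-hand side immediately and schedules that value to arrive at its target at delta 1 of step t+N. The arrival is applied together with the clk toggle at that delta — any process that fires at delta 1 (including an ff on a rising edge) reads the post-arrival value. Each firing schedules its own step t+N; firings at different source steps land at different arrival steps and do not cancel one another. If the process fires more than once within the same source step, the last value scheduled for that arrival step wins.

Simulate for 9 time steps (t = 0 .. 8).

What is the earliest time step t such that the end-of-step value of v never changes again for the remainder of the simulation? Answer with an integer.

5

t=0 Δ0: p=0 clk=0 r=1 x=1 q=0 z=1 y=1 u=1 v=0
  Δ1: clk:0→1
  Δ2: r:1→0
  (2Δ to stable)
t=1 Δ0: p=0 clk=1 r=0 x=1 q=0 z=1 y=1 u=1 v=0
  Δ1: clk:1→0
  (1Δ to stable)
t=2 Δ0: p=0 clk=0 r=0 x=1 q=0 z=1 y=1 u=1 v=0
  Δ1: clk:0→1, z:1→0
  Δ2: p:0→1, y:1→0
  Δ3: x:1→0, y:0→1
  Δ4: v:0→1
  Δ5: y:1→0
  (5Δ to stable)
t=3 Δ0: p=1 clk=1 r=0 x=0 q=0 z=0 y=0 u=1 v=1
  Δ1: clk:1→0
  (1Δ to stable)
t=4 Δ0: p=1 clk=0 r=0 x=0 q=0 z=0 y=0 u=1 v=1
  Δ1: clk:0→1
  (1Δ to stable)
t=5 Δ0: p=1 clk=1 r=0 x=0 q=0 z=0 y=0 u=1 v=1
  Δ1: clk:1→0, u:1→0
  Δ2: v:1→0
  Δ3: y:0→1
  (3Δ to stable)
t=6 Δ0: p=1 clk=0 r=0 x=0 q=0 z=0 y=1 u=0 v=0
  Δ1: clk:0→1
  (1Δ to stable)
t=7 Δ0: p=1 clk=1 r=0 x=0 q=0 z=0 y=1 u=0 v=0
  Δ1: clk:1→0
  (1Δ to stable)
t=8 Δ0: p=1 clk=0 r=0 x=0 q=0 z=0 y=1 u=0 v=0
  Δ1: clk:0→1
  (1Δ to stable)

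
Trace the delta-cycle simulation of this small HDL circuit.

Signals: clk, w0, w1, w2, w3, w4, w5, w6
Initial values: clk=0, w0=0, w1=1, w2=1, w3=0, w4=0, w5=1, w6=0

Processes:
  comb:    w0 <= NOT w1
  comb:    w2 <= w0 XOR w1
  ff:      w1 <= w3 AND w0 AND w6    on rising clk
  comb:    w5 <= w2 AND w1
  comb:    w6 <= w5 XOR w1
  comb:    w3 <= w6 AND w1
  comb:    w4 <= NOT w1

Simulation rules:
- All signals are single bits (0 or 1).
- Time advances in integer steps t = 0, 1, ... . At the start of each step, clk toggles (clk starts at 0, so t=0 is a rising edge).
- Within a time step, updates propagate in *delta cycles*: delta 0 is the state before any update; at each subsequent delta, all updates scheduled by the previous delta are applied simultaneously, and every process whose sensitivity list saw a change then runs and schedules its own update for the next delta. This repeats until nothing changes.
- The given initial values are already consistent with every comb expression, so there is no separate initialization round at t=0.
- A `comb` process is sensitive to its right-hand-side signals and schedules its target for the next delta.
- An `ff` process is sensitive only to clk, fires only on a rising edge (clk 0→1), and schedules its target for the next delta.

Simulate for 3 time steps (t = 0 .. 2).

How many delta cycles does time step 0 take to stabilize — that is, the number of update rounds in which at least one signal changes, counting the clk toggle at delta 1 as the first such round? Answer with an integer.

4

t=0 Δ0: w6=0 clk=0 w2=1 w3=0 w0=0 w4=0 w5=1 w1=1
  Δ1: clk:0→1
  Δ2: w1:1→0
  Δ3: w6:0→1, w2:1→0, w0:0→1, w4:0→1, w5:1→0
  Δ4: w6:1→0, w2:0→1
  (4Δ to stable)
t=1 Δ0: w6=0 clk=1 w2=1 w3=0 w0=1 w4=1 w5=0 w1=0
  Δ1: clk:1→0
  (1Δ to stable)
t=2 Δ0: w6=0 clk=0 w2=1 w3=0 w0=1 w4=1 w5=0 w1=0
  Δ1: clk:0→1
  (1Δ to stable)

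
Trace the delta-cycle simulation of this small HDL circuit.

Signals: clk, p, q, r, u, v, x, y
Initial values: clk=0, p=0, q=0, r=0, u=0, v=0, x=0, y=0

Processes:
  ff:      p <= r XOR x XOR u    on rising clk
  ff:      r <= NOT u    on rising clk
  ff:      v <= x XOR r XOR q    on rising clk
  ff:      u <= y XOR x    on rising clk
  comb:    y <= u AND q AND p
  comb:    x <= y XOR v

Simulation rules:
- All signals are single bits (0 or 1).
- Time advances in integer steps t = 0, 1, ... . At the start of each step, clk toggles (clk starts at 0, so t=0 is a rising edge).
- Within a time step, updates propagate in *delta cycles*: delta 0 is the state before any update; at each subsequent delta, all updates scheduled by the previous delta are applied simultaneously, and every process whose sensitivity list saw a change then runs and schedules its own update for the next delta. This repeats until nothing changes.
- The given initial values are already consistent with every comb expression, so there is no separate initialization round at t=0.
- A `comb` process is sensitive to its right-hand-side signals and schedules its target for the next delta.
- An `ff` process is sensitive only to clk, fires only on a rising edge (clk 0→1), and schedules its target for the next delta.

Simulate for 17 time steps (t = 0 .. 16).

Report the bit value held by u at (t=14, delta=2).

t=0 Δ0: x=0 clk=0 p=0 y=0 r=0 v=0 u=0 q=0
  Δ1: clk:0→1
  Δ2: r:0→1
  (2Δ to stable)
t=1 Δ0: x=0 clk=1 p=0 y=0 r=1 v=0 u=0 q=0
  Δ1: clk:1→0
  (1Δ to stable)
t=2 Δ0: x=0 clk=0 p=0 y=0 r=1 v=0 u=0 q=0
  Δ1: clk:0→1
  Δ2: p:0→1, v:0→1
  Δ3: x:0→1
  (3Δ to stable)
t=3 Δ0: x=1 clk=1 p=1 y=0 r=1 v=1 u=0 q=0
  Δ1: clk:1→0
  (1Δ to stable)
t=4 Δ0: x=1 clk=0 p=1 y=0 r=1 v=1 u=0 q=0
  Δ1: clk:0→1
  Δ2: p:1→0, v:1→0, u:0→1
  Δ3: x:1→0
  (3Δ to stable)
t=5 Δ0: x=0 clk=1 p=0 y=0 r=1 v=0 u=1 q=0
  Δ1: clk:1→0
  (1Δ to stable)
t=6 Δ0: x=0 clk=0 p=0 y=0 r=1 v=0 u=1 q=0
  Δ1: clk:0→1
  Δ2: r:1→0, v:0→1, u:1→0
  Δ3: x:0→1
  (3Δ to stable)
t=7 Δ0: x=1 clk=1 p=0 y=0 r=0 v=1 u=0 q=0
  Δ1: clk:1→0
  (1Δ to stable)
t=8 Δ0: x=1 clk=0 p=0 y=0 r=0 v=1 u=0 q=0
  Δ1: clk:0→1
  Δ2: p:0→1, r:0→1, u:0→1
  (2Δ to stable)
t=9 Δ0: x=1 clk=1 p=1 y=0 r=1 v=1 u=1 q=0
  Δ1: clk:1→0
  (1Δ to stable)
t=10 Δ0: x=1 clk=0 p=1 y=0 r=1 v=1 u=1 q=0
  Δ1: clk:0→1
  Δ2: r:1→0, v:1→0
  Δ3: x:1→0
  (3Δ to stable)
t=11 Δ0: x=0 clk=1 p=1 y=0 r=0 v=0 u=1 q=0
  Δ1: clk:1→0
  (1Δ to stable)
t=12 Δ0: x=0 clk=0 p=1 y=0 r=0 v=0 u=1 q=0
  Δ1: clk:0→1
  Δ2: u:1→0
  (2Δ to stable)
t=13 Δ0: x=0 clk=1 p=1 y=0 r=0 v=0 u=0 q=0
  Δ1: clk:1→0
  (1Δ to stable)
t=14 Δ0: x=0 clk=0 p=1 y=0 r=0 v=0 u=0 q=0
  Δ1: clk:0→1
  Δ2: p:1→0, r:0→1
  (2Δ to stable)
t=15 Δ0: x=0 clk=1 p=0 y=0 r=1 v=0 u=0 q=0
  Δ1: clk:1→0
  (1Δ to stable)
t=16 Δ0: x=0 clk=0 p=0 y=0 r=1 v=0 u=0 q=0
  Δ1: clk:0→1
  Δ2: p:0→1, v:0→1
  Δ3: x:0→1
  (3Δ to stable)

0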